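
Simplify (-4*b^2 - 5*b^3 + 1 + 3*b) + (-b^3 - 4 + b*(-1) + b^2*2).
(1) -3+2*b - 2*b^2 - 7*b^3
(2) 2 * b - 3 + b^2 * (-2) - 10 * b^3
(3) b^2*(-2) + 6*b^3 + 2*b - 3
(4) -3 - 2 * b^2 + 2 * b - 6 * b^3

Adding the polynomials and combining like terms:
(-4*b^2 - 5*b^3 + 1 + 3*b) + (-b^3 - 4 + b*(-1) + b^2*2)
= -3 - 2 * b^2 + 2 * b - 6 * b^3
4) -3 - 2 * b^2 + 2 * b - 6 * b^3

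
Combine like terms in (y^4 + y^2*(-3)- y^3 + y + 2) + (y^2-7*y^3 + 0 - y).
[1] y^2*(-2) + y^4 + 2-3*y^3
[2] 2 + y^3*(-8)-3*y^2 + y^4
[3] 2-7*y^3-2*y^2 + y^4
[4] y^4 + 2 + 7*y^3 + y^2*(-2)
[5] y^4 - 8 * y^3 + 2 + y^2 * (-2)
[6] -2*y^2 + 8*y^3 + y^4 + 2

Adding the polynomials and combining like terms:
(y^4 + y^2*(-3) - y^3 + y + 2) + (y^2 - 7*y^3 + 0 - y)
= y^4 - 8 * y^3 + 2 + y^2 * (-2)
5) y^4 - 8 * y^3 + 2 + y^2 * (-2)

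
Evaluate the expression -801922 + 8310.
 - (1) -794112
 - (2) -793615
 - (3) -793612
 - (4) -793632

-801922 + 8310 = -793612
3) -793612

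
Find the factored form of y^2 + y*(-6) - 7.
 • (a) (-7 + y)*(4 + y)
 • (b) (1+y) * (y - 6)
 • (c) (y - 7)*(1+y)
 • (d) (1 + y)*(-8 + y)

We need to factor y^2 + y*(-6) - 7.
The factored form is (y - 7)*(1+y).
c) (y - 7)*(1+y)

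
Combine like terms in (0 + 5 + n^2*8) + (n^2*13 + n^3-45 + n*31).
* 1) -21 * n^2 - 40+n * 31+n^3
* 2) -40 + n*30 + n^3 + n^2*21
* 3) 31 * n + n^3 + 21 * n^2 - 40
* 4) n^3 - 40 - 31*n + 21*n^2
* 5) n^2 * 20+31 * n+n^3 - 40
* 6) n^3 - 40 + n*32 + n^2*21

Adding the polynomials and combining like terms:
(0 + 5 + n^2*8) + (n^2*13 + n^3 - 45 + n*31)
= 31 * n + n^3 + 21 * n^2 - 40
3) 31 * n + n^3 + 21 * n^2 - 40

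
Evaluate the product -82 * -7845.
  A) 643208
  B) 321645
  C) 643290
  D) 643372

-82 * -7845 = 643290
C) 643290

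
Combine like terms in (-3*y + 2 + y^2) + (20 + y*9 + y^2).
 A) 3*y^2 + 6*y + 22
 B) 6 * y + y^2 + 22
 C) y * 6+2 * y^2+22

Adding the polynomials and combining like terms:
(-3*y + 2 + y^2) + (20 + y*9 + y^2)
= y * 6+2 * y^2+22
C) y * 6+2 * y^2+22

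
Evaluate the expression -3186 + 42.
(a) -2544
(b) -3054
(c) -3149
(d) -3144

-3186 + 42 = -3144
d) -3144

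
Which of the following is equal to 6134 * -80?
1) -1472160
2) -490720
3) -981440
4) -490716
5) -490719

6134 * -80 = -490720
2) -490720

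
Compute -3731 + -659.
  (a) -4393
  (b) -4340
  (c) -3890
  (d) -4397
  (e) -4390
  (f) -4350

-3731 + -659 = -4390
e) -4390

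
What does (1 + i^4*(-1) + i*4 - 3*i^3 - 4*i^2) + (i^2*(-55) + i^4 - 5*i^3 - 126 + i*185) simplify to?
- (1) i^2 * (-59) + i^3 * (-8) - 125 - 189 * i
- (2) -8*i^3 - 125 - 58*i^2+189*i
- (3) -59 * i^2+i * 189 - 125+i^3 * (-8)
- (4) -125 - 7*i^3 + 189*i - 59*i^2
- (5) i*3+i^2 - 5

Adding the polynomials and combining like terms:
(1 + i^4*(-1) + i*4 - 3*i^3 - 4*i^2) + (i^2*(-55) + i^4 - 5*i^3 - 126 + i*185)
= -59 * i^2+i * 189 - 125+i^3 * (-8)
3) -59 * i^2+i * 189 - 125+i^3 * (-8)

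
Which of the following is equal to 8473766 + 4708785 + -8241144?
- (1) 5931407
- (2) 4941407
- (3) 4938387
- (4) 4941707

First: 8473766 + 4708785 = 13182551
Then: 13182551 + -8241144 = 4941407
2) 4941407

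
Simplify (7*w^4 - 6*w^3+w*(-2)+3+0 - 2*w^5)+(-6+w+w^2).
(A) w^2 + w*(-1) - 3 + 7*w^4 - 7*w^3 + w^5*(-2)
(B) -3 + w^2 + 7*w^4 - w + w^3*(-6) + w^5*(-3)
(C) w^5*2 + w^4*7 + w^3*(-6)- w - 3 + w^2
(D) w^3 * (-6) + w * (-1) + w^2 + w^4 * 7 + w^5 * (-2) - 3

Adding the polynomials and combining like terms:
(7*w^4 - 6*w^3 + w*(-2) + 3 + 0 - 2*w^5) + (-6 + w + w^2)
= w^3 * (-6) + w * (-1) + w^2 + w^4 * 7 + w^5 * (-2) - 3
D) w^3 * (-6) + w * (-1) + w^2 + w^4 * 7 + w^5 * (-2) - 3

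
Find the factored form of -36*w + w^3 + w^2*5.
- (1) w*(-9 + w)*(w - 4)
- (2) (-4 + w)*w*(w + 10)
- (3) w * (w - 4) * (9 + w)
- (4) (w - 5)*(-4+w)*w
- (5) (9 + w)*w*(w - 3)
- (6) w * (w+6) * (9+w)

We need to factor -36*w + w^3 + w^2*5.
The factored form is w * (w - 4) * (9 + w).
3) w * (w - 4) * (9 + w)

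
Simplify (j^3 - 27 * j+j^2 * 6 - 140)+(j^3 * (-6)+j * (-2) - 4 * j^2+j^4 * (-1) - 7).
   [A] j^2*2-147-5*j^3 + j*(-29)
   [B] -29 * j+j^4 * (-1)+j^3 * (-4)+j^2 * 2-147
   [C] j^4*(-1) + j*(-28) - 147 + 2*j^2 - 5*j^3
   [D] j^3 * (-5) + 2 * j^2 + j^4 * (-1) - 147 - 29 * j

Adding the polynomials and combining like terms:
(j^3 - 27*j + j^2*6 - 140) + (j^3*(-6) + j*(-2) - 4*j^2 + j^4*(-1) - 7)
= j^3 * (-5) + 2 * j^2 + j^4 * (-1) - 147 - 29 * j
D) j^3 * (-5) + 2 * j^2 + j^4 * (-1) - 147 - 29 * j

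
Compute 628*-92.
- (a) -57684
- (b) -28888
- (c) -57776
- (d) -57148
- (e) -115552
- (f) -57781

628 * -92 = -57776
c) -57776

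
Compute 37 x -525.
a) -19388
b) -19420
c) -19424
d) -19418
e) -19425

37 * -525 = -19425
e) -19425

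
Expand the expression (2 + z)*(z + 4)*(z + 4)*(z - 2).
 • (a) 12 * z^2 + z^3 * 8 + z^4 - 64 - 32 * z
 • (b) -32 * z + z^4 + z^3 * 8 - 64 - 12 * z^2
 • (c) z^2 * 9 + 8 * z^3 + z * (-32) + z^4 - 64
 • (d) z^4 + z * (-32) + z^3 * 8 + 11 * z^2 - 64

Expanding (2 + z)*(z + 4)*(z + 4)*(z - 2):
= 12 * z^2 + z^3 * 8 + z^4 - 64 - 32 * z
a) 12 * z^2 + z^3 * 8 + z^4 - 64 - 32 * z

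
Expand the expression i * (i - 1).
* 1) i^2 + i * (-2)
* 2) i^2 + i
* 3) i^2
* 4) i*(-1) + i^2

Expanding i * (i - 1):
= i*(-1) + i^2
4) i*(-1) + i^2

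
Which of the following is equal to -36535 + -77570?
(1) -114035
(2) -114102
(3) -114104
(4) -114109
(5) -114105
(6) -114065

-36535 + -77570 = -114105
5) -114105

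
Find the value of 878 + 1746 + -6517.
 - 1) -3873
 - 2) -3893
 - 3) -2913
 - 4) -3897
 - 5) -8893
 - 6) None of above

First: 878 + 1746 = 2624
Then: 2624 + -6517 = -3893
2) -3893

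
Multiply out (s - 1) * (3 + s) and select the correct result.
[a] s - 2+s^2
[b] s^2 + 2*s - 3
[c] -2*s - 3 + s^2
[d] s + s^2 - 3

Expanding (s - 1) * (3 + s):
= s^2 + 2*s - 3
b) s^2 + 2*s - 3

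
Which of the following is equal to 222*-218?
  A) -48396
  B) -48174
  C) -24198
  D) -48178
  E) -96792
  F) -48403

222 * -218 = -48396
A) -48396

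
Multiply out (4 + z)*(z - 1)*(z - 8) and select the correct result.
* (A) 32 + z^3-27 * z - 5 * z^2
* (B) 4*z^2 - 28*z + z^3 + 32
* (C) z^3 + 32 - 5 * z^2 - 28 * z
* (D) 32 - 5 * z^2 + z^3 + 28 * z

Expanding (4 + z)*(z - 1)*(z - 8):
= z^3 + 32 - 5 * z^2 - 28 * z
C) z^3 + 32 - 5 * z^2 - 28 * z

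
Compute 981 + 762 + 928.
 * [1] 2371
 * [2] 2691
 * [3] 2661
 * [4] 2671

First: 981 + 762 = 1743
Then: 1743 + 928 = 2671
4) 2671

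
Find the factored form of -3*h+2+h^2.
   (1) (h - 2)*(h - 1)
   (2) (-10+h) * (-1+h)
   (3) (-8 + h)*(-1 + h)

We need to factor -3*h+2+h^2.
The factored form is (h - 2)*(h - 1).
1) (h - 2)*(h - 1)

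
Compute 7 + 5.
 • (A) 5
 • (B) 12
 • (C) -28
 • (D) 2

7 + 5 = 12
B) 12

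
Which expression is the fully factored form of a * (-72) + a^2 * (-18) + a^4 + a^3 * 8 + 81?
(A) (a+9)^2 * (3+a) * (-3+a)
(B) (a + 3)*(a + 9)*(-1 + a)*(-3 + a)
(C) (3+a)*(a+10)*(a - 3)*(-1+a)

We need to factor a * (-72) + a^2 * (-18) + a^4 + a^3 * 8 + 81.
The factored form is (a + 3)*(a + 9)*(-1 + a)*(-3 + a).
B) (a + 3)*(a + 9)*(-1 + a)*(-3 + a)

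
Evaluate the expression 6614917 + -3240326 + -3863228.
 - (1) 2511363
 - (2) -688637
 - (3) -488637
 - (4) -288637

First: 6614917 + -3240326 = 3374591
Then: 3374591 + -3863228 = -488637
3) -488637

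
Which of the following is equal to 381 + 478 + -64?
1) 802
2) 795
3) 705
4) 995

First: 381 + 478 = 859
Then: 859 + -64 = 795
2) 795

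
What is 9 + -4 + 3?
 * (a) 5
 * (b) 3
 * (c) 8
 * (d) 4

First: 9 + -4 = 5
Then: 5 + 3 = 8
c) 8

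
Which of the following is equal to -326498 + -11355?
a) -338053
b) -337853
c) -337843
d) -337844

-326498 + -11355 = -337853
b) -337853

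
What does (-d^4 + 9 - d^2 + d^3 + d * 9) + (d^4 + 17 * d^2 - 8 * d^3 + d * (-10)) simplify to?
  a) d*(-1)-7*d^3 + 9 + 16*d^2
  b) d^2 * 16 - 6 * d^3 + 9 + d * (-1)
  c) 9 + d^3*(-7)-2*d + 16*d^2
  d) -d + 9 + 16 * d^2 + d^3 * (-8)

Adding the polynomials and combining like terms:
(-d^4 + 9 - d^2 + d^3 + d*9) + (d^4 + 17*d^2 - 8*d^3 + d*(-10))
= d*(-1)-7*d^3 + 9 + 16*d^2
a) d*(-1)-7*d^3 + 9 + 16*d^2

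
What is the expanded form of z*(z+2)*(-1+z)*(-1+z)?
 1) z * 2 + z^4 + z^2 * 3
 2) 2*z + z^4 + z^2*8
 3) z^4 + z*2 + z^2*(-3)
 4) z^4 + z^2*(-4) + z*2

Expanding z*(z+2)*(-1+z)*(-1+z):
= z^4 + z*2 + z^2*(-3)
3) z^4 + z*2 + z^2*(-3)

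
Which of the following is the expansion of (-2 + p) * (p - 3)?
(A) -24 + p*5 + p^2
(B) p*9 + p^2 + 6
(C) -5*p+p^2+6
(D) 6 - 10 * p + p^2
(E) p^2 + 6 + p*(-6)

Expanding (-2 + p) * (p - 3):
= -5*p+p^2+6
C) -5*p+p^2+6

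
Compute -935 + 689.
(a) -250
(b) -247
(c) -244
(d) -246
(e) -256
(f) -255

-935 + 689 = -246
d) -246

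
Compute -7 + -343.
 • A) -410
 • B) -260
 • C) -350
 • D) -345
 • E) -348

-7 + -343 = -350
C) -350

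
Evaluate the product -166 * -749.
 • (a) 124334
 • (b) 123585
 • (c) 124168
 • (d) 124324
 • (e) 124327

-166 * -749 = 124334
a) 124334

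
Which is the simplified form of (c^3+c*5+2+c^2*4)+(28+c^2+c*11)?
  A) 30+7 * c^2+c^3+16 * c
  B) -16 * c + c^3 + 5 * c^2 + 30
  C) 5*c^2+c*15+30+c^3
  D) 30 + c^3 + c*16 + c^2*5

Adding the polynomials and combining like terms:
(c^3 + c*5 + 2 + c^2*4) + (28 + c^2 + c*11)
= 30 + c^3 + c*16 + c^2*5
D) 30 + c^3 + c*16 + c^2*5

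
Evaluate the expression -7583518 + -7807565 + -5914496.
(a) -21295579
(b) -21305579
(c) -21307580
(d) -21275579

First: -7583518 + -7807565 = -15391083
Then: -15391083 + -5914496 = -21305579
b) -21305579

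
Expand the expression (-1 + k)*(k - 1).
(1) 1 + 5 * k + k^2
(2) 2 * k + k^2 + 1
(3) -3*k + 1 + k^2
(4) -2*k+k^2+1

Expanding (-1 + k)*(k - 1):
= -2*k+k^2+1
4) -2*k+k^2+1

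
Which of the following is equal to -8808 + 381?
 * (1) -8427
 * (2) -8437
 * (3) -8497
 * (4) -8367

-8808 + 381 = -8427
1) -8427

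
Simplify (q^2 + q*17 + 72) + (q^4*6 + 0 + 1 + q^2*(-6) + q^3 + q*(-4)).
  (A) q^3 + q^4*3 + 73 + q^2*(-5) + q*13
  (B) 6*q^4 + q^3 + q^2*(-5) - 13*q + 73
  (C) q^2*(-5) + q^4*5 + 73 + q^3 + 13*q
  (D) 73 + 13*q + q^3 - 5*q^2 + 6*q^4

Adding the polynomials and combining like terms:
(q^2 + q*17 + 72) + (q^4*6 + 0 + 1 + q^2*(-6) + q^3 + q*(-4))
= 73 + 13*q + q^3 - 5*q^2 + 6*q^4
D) 73 + 13*q + q^3 - 5*q^2 + 6*q^4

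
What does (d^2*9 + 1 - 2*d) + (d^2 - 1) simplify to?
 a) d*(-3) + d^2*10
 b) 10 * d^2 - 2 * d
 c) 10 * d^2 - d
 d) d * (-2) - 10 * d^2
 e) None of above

Adding the polynomials and combining like terms:
(d^2*9 + 1 - 2*d) + (d^2 - 1)
= 10 * d^2 - 2 * d
b) 10 * d^2 - 2 * d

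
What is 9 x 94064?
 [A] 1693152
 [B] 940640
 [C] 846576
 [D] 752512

9 * 94064 = 846576
C) 846576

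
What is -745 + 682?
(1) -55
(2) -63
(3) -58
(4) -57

-745 + 682 = -63
2) -63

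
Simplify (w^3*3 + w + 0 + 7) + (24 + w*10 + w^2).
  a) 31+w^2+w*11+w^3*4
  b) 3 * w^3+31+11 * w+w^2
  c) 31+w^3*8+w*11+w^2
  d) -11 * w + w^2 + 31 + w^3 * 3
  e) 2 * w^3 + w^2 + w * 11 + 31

Adding the polynomials and combining like terms:
(w^3*3 + w + 0 + 7) + (24 + w*10 + w^2)
= 3 * w^3+31+11 * w+w^2
b) 3 * w^3+31+11 * w+w^2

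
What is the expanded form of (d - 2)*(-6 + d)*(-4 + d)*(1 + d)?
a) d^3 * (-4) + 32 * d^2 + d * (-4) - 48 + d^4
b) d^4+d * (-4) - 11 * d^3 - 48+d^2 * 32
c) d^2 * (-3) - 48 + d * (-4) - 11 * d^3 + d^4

Expanding (d - 2)*(-6 + d)*(-4 + d)*(1 + d):
= d^4+d * (-4) - 11 * d^3 - 48+d^2 * 32
b) d^4+d * (-4) - 11 * d^3 - 48+d^2 * 32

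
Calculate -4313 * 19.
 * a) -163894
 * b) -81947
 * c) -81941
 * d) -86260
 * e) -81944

-4313 * 19 = -81947
b) -81947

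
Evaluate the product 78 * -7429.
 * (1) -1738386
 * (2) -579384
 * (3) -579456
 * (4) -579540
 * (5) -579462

78 * -7429 = -579462
5) -579462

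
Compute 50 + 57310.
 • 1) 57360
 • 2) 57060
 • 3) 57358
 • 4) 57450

50 + 57310 = 57360
1) 57360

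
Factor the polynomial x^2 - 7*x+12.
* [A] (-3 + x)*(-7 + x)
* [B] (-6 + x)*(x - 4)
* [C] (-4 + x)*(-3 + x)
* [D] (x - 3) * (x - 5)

We need to factor x^2 - 7*x+12.
The factored form is (-4 + x)*(-3 + x).
C) (-4 + x)*(-3 + x)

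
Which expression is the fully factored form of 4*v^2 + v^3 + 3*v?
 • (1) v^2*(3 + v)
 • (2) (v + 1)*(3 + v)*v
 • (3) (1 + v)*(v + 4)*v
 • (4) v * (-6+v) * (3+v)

We need to factor 4*v^2 + v^3 + 3*v.
The factored form is (v + 1)*(3 + v)*v.
2) (v + 1)*(3 + v)*v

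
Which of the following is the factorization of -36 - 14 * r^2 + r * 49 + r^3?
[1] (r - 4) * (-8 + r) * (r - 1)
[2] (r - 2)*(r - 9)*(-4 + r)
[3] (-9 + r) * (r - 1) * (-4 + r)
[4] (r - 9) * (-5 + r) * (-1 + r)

We need to factor -36 - 14 * r^2 + r * 49 + r^3.
The factored form is (-9 + r) * (r - 1) * (-4 + r).
3) (-9 + r) * (r - 1) * (-4 + r)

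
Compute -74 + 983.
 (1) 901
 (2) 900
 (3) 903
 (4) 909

-74 + 983 = 909
4) 909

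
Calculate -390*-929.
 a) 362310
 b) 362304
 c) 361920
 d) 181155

-390 * -929 = 362310
a) 362310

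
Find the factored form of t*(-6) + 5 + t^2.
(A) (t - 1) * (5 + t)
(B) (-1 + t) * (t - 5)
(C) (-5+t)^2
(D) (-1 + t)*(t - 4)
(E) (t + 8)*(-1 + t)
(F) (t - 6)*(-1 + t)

We need to factor t*(-6) + 5 + t^2.
The factored form is (-1 + t) * (t - 5).
B) (-1 + t) * (t - 5)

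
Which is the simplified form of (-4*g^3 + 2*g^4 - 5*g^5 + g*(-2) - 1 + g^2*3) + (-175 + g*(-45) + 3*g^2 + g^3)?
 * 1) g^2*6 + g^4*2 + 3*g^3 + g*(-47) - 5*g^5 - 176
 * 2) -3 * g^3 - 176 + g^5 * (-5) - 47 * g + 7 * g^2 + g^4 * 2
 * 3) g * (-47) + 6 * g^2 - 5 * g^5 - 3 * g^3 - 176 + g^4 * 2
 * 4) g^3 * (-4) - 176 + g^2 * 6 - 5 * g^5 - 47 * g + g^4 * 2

Adding the polynomials and combining like terms:
(-4*g^3 + 2*g^4 - 5*g^5 + g*(-2) - 1 + g^2*3) + (-175 + g*(-45) + 3*g^2 + g^3)
= g * (-47) + 6 * g^2 - 5 * g^5 - 3 * g^3 - 176 + g^4 * 2
3) g * (-47) + 6 * g^2 - 5 * g^5 - 3 * g^3 - 176 + g^4 * 2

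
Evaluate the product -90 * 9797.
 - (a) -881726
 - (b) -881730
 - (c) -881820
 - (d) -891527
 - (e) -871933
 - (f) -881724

-90 * 9797 = -881730
b) -881730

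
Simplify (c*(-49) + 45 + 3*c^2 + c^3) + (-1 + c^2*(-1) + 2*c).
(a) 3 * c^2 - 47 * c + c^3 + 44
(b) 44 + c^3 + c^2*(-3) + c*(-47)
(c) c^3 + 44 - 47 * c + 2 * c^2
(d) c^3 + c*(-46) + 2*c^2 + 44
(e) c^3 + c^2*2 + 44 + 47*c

Adding the polynomials and combining like terms:
(c*(-49) + 45 + 3*c^2 + c^3) + (-1 + c^2*(-1) + 2*c)
= c^3 + 44 - 47 * c + 2 * c^2
c) c^3 + 44 - 47 * c + 2 * c^2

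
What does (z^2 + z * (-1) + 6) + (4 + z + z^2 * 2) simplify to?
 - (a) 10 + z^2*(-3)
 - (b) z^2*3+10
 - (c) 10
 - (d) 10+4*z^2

Adding the polynomials and combining like terms:
(z^2 + z*(-1) + 6) + (4 + z + z^2*2)
= z^2*3+10
b) z^2*3+10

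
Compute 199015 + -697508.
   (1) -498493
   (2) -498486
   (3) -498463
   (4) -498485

199015 + -697508 = -498493
1) -498493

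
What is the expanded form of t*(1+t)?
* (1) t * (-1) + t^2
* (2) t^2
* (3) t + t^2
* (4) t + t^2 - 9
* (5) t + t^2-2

Expanding t*(1+t):
= t + t^2
3) t + t^2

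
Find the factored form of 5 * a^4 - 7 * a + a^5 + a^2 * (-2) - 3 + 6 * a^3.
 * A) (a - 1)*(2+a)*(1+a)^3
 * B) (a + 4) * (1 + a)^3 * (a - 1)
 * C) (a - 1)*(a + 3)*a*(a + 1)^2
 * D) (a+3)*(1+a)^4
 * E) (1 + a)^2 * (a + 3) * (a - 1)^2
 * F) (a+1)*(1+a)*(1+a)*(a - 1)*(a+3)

We need to factor 5 * a^4 - 7 * a + a^5 + a^2 * (-2) - 3 + 6 * a^3.
The factored form is (a+1)*(1+a)*(1+a)*(a - 1)*(a+3).
F) (a+1)*(1+a)*(1+a)*(a - 1)*(a+3)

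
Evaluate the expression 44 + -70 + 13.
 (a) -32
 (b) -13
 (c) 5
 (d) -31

First: 44 + -70 = -26
Then: -26 + 13 = -13
b) -13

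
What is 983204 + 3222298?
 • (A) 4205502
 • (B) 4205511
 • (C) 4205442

983204 + 3222298 = 4205502
A) 4205502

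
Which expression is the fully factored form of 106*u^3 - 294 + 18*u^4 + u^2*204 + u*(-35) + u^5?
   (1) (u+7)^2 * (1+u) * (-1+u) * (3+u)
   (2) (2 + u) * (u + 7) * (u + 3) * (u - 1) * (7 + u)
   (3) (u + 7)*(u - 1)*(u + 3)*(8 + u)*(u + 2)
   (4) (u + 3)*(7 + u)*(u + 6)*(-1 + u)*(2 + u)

We need to factor 106*u^3 - 294 + 18*u^4 + u^2*204 + u*(-35) + u^5.
The factored form is (2 + u) * (u + 7) * (u + 3) * (u - 1) * (7 + u).
2) (2 + u) * (u + 7) * (u + 3) * (u - 1) * (7 + u)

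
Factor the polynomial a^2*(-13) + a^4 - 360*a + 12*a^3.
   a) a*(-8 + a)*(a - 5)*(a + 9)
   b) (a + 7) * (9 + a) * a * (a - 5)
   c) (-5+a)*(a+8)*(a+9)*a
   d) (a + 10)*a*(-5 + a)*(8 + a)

We need to factor a^2*(-13) + a^4 - 360*a + 12*a^3.
The factored form is (-5+a)*(a+8)*(a+9)*a.
c) (-5+a)*(a+8)*(a+9)*a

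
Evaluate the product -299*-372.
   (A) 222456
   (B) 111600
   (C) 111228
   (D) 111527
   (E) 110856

-299 * -372 = 111228
C) 111228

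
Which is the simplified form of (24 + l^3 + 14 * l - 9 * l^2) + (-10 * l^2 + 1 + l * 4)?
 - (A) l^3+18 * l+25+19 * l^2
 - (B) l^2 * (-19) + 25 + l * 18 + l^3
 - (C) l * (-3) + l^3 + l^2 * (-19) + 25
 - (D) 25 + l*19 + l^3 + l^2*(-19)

Adding the polynomials and combining like terms:
(24 + l^3 + 14*l - 9*l^2) + (-10*l^2 + 1 + l*4)
= l^2 * (-19) + 25 + l * 18 + l^3
B) l^2 * (-19) + 25 + l * 18 + l^3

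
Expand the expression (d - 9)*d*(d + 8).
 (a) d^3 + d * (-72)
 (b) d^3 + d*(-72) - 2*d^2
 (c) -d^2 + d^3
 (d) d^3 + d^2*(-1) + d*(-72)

Expanding (d - 9)*d*(d + 8):
= d^3 + d^2*(-1) + d*(-72)
d) d^3 + d^2*(-1) + d*(-72)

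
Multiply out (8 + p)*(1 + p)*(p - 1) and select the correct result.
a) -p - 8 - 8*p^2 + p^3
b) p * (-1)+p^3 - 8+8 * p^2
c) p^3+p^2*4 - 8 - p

Expanding (8 + p)*(1 + p)*(p - 1):
= p * (-1)+p^3 - 8+8 * p^2
b) p * (-1)+p^3 - 8+8 * p^2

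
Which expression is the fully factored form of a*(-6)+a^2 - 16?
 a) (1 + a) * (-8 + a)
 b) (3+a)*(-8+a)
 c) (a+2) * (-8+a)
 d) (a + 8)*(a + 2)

We need to factor a*(-6)+a^2 - 16.
The factored form is (a+2) * (-8+a).
c) (a+2) * (-8+a)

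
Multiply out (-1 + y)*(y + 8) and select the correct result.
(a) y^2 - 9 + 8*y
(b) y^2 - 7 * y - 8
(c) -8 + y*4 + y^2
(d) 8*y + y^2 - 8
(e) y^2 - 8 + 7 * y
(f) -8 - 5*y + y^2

Expanding (-1 + y)*(y + 8):
= y^2 - 8 + 7 * y
e) y^2 - 8 + 7 * y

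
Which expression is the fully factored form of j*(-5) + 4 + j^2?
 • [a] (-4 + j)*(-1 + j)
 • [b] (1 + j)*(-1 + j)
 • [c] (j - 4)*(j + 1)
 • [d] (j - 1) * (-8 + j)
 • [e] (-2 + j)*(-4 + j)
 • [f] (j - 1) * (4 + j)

We need to factor j*(-5) + 4 + j^2.
The factored form is (-4 + j)*(-1 + j).
a) (-4 + j)*(-1 + j)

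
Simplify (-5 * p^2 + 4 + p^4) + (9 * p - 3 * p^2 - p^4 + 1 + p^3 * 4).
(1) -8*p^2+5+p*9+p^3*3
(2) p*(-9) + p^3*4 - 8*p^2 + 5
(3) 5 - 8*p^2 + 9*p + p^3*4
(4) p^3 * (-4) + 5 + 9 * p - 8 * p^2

Adding the polynomials and combining like terms:
(-5*p^2 + 4 + p^4) + (9*p - 3*p^2 - p^4 + 1 + p^3*4)
= 5 - 8*p^2 + 9*p + p^3*4
3) 5 - 8*p^2 + 9*p + p^3*4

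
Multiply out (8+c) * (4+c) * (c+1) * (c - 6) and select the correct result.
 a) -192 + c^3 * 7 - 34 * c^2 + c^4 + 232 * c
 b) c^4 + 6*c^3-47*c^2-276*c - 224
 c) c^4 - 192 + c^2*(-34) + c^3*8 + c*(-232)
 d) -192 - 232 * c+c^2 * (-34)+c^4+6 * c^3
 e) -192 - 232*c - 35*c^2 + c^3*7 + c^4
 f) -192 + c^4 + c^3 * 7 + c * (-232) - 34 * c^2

Expanding (8+c) * (4+c) * (c+1) * (c - 6):
= -192 + c^4 + c^3 * 7 + c * (-232) - 34 * c^2
f) -192 + c^4 + c^3 * 7 + c * (-232) - 34 * c^2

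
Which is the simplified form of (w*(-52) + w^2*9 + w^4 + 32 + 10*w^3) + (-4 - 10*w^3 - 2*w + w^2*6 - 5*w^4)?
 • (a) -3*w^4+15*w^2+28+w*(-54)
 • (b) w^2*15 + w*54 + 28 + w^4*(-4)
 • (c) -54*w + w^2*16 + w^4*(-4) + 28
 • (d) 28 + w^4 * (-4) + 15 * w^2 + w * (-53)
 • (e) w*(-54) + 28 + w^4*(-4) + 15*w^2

Adding the polynomials and combining like terms:
(w*(-52) + w^2*9 + w^4 + 32 + 10*w^3) + (-4 - 10*w^3 - 2*w + w^2*6 - 5*w^4)
= w*(-54) + 28 + w^4*(-4) + 15*w^2
e) w*(-54) + 28 + w^4*(-4) + 15*w^2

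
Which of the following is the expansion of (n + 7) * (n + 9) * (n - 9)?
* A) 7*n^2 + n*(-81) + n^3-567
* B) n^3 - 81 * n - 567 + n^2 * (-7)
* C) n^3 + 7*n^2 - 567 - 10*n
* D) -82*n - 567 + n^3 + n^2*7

Expanding (n + 7) * (n + 9) * (n - 9):
= 7*n^2 + n*(-81) + n^3-567
A) 7*n^2 + n*(-81) + n^3-567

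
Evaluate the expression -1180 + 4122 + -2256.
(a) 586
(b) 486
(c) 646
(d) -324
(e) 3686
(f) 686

First: -1180 + 4122 = 2942
Then: 2942 + -2256 = 686
f) 686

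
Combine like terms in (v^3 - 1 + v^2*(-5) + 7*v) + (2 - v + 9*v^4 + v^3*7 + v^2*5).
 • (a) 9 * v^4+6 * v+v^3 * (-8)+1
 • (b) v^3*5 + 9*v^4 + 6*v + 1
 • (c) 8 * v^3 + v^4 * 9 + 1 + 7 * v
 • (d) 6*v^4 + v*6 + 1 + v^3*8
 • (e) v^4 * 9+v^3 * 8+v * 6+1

Adding the polynomials and combining like terms:
(v^3 - 1 + v^2*(-5) + 7*v) + (2 - v + 9*v^4 + v^3*7 + v^2*5)
= v^4 * 9+v^3 * 8+v * 6+1
e) v^4 * 9+v^3 * 8+v * 6+1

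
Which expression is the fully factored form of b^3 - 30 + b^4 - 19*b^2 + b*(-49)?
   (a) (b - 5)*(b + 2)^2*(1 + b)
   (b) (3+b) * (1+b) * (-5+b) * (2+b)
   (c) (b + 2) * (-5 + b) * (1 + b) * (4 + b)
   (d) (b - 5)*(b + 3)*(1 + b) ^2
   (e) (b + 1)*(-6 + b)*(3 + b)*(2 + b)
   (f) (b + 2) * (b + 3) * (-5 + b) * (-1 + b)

We need to factor b^3 - 30 + b^4 - 19*b^2 + b*(-49).
The factored form is (3+b) * (1+b) * (-5+b) * (2+b).
b) (3+b) * (1+b) * (-5+b) * (2+b)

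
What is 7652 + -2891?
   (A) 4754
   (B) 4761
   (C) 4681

7652 + -2891 = 4761
B) 4761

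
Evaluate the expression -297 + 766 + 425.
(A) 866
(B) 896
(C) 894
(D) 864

First: -297 + 766 = 469
Then: 469 + 425 = 894
C) 894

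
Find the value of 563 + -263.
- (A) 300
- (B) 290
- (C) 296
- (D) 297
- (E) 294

563 + -263 = 300
A) 300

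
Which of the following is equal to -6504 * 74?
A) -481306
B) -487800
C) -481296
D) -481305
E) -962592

-6504 * 74 = -481296
C) -481296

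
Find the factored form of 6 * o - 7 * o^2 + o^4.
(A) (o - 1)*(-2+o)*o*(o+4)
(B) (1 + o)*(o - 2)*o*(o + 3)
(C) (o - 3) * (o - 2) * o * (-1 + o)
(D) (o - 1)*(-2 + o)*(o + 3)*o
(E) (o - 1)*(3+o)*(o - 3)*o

We need to factor 6 * o - 7 * o^2 + o^4.
The factored form is (o - 1)*(-2 + o)*(o + 3)*o.
D) (o - 1)*(-2 + o)*(o + 3)*o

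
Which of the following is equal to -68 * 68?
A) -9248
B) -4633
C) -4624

-68 * 68 = -4624
C) -4624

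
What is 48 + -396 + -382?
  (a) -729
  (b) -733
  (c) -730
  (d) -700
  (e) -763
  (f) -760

First: 48 + -396 = -348
Then: -348 + -382 = -730
c) -730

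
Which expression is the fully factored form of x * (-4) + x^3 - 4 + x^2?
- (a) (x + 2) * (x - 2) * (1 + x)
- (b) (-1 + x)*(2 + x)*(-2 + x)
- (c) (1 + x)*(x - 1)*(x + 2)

We need to factor x * (-4) + x^3 - 4 + x^2.
The factored form is (x + 2) * (x - 2) * (1 + x).
a) (x + 2) * (x - 2) * (1 + x)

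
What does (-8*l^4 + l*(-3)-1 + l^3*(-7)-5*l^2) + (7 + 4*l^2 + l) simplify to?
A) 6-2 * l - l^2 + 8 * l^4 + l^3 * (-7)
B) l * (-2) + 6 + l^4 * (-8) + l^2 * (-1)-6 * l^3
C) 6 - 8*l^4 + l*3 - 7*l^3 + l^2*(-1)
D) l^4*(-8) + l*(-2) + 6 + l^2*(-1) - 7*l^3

Adding the polynomials and combining like terms:
(-8*l^4 + l*(-3) - 1 + l^3*(-7) - 5*l^2) + (7 + 4*l^2 + l)
= l^4*(-8) + l*(-2) + 6 + l^2*(-1) - 7*l^3
D) l^4*(-8) + l*(-2) + 6 + l^2*(-1) - 7*l^3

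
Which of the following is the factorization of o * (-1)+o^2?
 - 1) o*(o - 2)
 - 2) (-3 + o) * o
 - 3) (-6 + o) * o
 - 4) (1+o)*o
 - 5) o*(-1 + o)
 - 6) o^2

We need to factor o * (-1)+o^2.
The factored form is o*(-1 + o).
5) o*(-1 + o)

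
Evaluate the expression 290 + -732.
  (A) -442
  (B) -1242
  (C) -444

290 + -732 = -442
A) -442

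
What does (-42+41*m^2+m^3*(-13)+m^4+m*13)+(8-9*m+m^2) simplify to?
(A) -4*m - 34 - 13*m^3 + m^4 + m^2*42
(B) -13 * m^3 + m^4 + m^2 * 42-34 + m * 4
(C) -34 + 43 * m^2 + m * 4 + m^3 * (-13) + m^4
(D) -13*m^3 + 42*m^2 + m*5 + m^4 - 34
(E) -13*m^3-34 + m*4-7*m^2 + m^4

Adding the polynomials and combining like terms:
(-42 + 41*m^2 + m^3*(-13) + m^4 + m*13) + (8 - 9*m + m^2)
= -13 * m^3 + m^4 + m^2 * 42-34 + m * 4
B) -13 * m^3 + m^4 + m^2 * 42-34 + m * 4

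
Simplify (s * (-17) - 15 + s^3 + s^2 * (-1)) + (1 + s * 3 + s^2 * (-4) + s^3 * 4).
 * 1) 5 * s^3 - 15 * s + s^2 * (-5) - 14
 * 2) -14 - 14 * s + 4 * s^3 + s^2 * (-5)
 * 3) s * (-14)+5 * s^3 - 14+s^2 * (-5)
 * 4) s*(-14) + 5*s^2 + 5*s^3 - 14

Adding the polynomials and combining like terms:
(s*(-17) - 15 + s^3 + s^2*(-1)) + (1 + s*3 + s^2*(-4) + s^3*4)
= s * (-14)+5 * s^3 - 14+s^2 * (-5)
3) s * (-14)+5 * s^3 - 14+s^2 * (-5)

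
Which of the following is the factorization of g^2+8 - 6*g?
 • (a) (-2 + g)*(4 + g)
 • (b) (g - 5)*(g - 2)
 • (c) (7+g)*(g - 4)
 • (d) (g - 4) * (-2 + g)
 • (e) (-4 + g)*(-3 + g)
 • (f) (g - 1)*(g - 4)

We need to factor g^2+8 - 6*g.
The factored form is (g - 4) * (-2 + g).
d) (g - 4) * (-2 + g)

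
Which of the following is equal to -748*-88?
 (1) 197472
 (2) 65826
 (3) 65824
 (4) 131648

-748 * -88 = 65824
3) 65824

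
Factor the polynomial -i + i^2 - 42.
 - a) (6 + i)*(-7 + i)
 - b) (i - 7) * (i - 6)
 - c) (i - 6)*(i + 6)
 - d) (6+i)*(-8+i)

We need to factor -i + i^2 - 42.
The factored form is (6 + i)*(-7 + i).
a) (6 + i)*(-7 + i)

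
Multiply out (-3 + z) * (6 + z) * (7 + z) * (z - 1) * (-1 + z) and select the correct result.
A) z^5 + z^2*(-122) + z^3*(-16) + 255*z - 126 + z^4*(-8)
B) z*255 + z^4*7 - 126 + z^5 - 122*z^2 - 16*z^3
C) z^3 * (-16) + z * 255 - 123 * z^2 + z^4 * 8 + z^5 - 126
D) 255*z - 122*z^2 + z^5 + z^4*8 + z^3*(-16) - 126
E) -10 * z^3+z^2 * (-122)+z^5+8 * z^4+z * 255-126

Expanding (-3 + z) * (6 + z) * (7 + z) * (z - 1) * (-1 + z):
= 255*z - 122*z^2 + z^5 + z^4*8 + z^3*(-16) - 126
D) 255*z - 122*z^2 + z^5 + z^4*8 + z^3*(-16) - 126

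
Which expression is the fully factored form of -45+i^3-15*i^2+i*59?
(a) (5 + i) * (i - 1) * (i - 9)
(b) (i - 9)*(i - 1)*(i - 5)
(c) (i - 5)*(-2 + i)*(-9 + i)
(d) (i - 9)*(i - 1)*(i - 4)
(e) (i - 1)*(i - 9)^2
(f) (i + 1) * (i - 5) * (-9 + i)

We need to factor -45+i^3-15*i^2+i*59.
The factored form is (i - 9)*(i - 1)*(i - 5).
b) (i - 9)*(i - 1)*(i - 5)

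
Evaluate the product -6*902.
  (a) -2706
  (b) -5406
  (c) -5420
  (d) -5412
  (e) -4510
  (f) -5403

-6 * 902 = -5412
d) -5412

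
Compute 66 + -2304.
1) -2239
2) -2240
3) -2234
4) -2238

66 + -2304 = -2238
4) -2238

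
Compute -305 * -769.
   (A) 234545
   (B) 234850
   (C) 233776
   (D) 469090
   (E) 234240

-305 * -769 = 234545
A) 234545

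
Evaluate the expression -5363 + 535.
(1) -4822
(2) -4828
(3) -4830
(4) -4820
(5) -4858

-5363 + 535 = -4828
2) -4828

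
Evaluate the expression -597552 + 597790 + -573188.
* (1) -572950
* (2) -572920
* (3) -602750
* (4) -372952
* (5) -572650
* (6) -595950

First: -597552 + 597790 = 238
Then: 238 + -573188 = -572950
1) -572950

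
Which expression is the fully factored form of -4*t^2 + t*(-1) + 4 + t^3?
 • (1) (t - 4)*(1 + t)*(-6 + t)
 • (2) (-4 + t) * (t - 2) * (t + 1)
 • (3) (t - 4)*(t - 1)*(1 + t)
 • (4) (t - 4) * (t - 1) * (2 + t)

We need to factor -4*t^2 + t*(-1) + 4 + t^3.
The factored form is (t - 4)*(t - 1)*(1 + t).
3) (t - 4)*(t - 1)*(1 + t)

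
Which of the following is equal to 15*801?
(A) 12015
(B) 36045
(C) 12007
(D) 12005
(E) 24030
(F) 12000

15 * 801 = 12015
A) 12015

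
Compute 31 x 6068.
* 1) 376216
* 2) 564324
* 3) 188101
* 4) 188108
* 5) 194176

31 * 6068 = 188108
4) 188108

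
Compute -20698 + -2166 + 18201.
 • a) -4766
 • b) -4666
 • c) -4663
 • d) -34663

First: -20698 + -2166 = -22864
Then: -22864 + 18201 = -4663
c) -4663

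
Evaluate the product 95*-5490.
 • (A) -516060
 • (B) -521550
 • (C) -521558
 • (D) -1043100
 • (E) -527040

95 * -5490 = -521550
B) -521550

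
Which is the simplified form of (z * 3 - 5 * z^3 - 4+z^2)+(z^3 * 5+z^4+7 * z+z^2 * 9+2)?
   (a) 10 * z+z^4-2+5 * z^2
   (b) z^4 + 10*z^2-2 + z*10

Adding the polynomials and combining like terms:
(z*3 - 5*z^3 - 4 + z^2) + (z^3*5 + z^4 + 7*z + z^2*9 + 2)
= z^4 + 10*z^2-2 + z*10
b) z^4 + 10*z^2-2 + z*10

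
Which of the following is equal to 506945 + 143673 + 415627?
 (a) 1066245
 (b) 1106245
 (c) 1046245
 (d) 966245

First: 506945 + 143673 = 650618
Then: 650618 + 415627 = 1066245
a) 1066245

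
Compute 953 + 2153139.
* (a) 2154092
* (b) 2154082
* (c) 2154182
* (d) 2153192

953 + 2153139 = 2154092
a) 2154092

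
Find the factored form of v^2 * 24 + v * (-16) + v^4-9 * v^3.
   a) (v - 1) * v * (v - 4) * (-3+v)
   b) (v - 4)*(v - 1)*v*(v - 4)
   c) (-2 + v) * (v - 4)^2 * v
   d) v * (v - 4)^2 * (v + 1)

We need to factor v^2 * 24 + v * (-16) + v^4-9 * v^3.
The factored form is (v - 4)*(v - 1)*v*(v - 4).
b) (v - 4)*(v - 1)*v*(v - 4)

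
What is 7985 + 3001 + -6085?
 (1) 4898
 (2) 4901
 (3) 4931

First: 7985 + 3001 = 10986
Then: 10986 + -6085 = 4901
2) 4901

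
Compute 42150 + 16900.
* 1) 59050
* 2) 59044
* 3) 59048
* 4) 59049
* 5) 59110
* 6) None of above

42150 + 16900 = 59050
1) 59050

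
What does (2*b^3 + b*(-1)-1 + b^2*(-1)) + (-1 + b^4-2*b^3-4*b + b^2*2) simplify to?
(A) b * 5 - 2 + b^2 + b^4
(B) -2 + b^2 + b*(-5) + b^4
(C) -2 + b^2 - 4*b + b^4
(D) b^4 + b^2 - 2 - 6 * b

Adding the polynomials and combining like terms:
(2*b^3 + b*(-1) - 1 + b^2*(-1)) + (-1 + b^4 - 2*b^3 - 4*b + b^2*2)
= -2 + b^2 + b*(-5) + b^4
B) -2 + b^2 + b*(-5) + b^4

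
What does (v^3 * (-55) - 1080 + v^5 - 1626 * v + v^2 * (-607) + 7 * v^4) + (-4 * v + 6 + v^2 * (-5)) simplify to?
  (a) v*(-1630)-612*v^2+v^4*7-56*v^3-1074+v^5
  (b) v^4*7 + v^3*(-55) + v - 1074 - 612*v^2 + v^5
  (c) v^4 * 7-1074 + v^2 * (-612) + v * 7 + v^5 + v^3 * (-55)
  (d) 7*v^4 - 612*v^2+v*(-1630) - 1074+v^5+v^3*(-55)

Adding the polynomials and combining like terms:
(v^3*(-55) - 1080 + v^5 - 1626*v + v^2*(-607) + 7*v^4) + (-4*v + 6 + v^2*(-5))
= 7*v^4 - 612*v^2+v*(-1630) - 1074+v^5+v^3*(-55)
d) 7*v^4 - 612*v^2+v*(-1630) - 1074+v^5+v^3*(-55)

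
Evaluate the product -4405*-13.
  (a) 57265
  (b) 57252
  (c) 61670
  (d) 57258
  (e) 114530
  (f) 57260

-4405 * -13 = 57265
a) 57265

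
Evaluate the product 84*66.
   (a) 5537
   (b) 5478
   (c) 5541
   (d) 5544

84 * 66 = 5544
d) 5544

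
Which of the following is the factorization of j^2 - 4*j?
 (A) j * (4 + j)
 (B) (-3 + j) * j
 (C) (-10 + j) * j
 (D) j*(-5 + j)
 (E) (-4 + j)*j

We need to factor j^2 - 4*j.
The factored form is (-4 + j)*j.
E) (-4 + j)*j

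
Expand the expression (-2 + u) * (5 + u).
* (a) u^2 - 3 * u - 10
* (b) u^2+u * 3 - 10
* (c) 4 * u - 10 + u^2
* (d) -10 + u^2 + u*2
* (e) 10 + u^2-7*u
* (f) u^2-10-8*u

Expanding (-2 + u) * (5 + u):
= u^2+u * 3 - 10
b) u^2+u * 3 - 10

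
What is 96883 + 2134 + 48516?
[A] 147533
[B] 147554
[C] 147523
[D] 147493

First: 96883 + 2134 = 99017
Then: 99017 + 48516 = 147533
A) 147533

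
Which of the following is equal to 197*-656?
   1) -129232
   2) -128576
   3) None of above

197 * -656 = -129232
1) -129232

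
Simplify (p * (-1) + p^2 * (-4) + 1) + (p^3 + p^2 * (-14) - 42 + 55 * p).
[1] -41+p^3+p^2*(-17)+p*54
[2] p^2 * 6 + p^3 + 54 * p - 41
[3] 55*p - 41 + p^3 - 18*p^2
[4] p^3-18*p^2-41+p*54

Adding the polynomials and combining like terms:
(p*(-1) + p^2*(-4) + 1) + (p^3 + p^2*(-14) - 42 + 55*p)
= p^3-18*p^2-41+p*54
4) p^3-18*p^2-41+p*54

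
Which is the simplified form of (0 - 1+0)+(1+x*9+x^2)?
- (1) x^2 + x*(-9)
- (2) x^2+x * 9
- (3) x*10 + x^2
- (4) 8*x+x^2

Adding the polynomials and combining like terms:
(0 - 1 + 0) + (1 + x*9 + x^2)
= x^2+x * 9
2) x^2+x * 9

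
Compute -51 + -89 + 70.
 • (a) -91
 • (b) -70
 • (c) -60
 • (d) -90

First: -51 + -89 = -140
Then: -140 + 70 = -70
b) -70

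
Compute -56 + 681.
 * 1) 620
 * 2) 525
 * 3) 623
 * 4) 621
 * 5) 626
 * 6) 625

-56 + 681 = 625
6) 625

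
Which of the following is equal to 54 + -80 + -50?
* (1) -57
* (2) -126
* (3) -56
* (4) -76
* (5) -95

First: 54 + -80 = -26
Then: -26 + -50 = -76
4) -76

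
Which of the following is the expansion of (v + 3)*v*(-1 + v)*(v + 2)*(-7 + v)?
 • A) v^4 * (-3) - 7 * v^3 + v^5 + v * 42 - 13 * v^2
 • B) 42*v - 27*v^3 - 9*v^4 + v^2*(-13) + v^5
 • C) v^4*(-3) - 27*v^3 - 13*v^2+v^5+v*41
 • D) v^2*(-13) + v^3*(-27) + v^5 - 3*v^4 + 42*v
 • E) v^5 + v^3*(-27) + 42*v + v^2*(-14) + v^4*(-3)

Expanding (v + 3)*v*(-1 + v)*(v + 2)*(-7 + v):
= v^2*(-13) + v^3*(-27) + v^5 - 3*v^4 + 42*v
D) v^2*(-13) + v^3*(-27) + v^5 - 3*v^4 + 42*v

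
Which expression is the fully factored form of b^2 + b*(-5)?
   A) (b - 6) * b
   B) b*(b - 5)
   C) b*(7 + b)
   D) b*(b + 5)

We need to factor b^2 + b*(-5).
The factored form is b*(b - 5).
B) b*(b - 5)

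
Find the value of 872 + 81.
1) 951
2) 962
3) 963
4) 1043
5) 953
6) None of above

872 + 81 = 953
5) 953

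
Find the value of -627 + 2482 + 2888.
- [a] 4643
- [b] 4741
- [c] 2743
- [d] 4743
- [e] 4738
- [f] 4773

First: -627 + 2482 = 1855
Then: 1855 + 2888 = 4743
d) 4743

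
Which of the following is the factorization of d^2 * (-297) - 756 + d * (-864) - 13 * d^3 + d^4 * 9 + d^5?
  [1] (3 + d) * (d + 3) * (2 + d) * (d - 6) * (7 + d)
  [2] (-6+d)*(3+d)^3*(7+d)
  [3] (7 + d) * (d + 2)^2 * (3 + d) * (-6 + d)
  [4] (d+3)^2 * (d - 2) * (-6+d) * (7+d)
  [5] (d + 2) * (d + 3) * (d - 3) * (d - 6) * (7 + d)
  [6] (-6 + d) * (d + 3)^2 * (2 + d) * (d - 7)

We need to factor d^2 * (-297) - 756 + d * (-864) - 13 * d^3 + d^4 * 9 + d^5.
The factored form is (3 + d) * (d + 3) * (2 + d) * (d - 6) * (7 + d).
1) (3 + d) * (d + 3) * (2 + d) * (d - 6) * (7 + d)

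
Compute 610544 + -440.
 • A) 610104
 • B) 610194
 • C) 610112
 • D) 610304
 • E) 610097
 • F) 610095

610544 + -440 = 610104
A) 610104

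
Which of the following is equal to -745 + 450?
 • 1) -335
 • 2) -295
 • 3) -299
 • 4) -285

-745 + 450 = -295
2) -295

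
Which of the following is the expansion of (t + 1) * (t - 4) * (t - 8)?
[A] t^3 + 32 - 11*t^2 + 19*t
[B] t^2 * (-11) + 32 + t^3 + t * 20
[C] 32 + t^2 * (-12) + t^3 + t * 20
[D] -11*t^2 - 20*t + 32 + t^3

Expanding (t + 1) * (t - 4) * (t - 8):
= t^2 * (-11) + 32 + t^3 + t * 20
B) t^2 * (-11) + 32 + t^3 + t * 20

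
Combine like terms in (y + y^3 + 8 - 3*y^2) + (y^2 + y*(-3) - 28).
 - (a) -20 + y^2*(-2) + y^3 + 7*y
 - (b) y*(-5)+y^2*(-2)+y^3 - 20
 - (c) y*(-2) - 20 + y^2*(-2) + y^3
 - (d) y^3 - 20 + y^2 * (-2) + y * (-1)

Adding the polynomials and combining like terms:
(y + y^3 + 8 - 3*y^2) + (y^2 + y*(-3) - 28)
= y*(-2) - 20 + y^2*(-2) + y^3
c) y*(-2) - 20 + y^2*(-2) + y^3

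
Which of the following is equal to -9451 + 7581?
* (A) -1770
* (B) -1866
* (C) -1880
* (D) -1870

-9451 + 7581 = -1870
D) -1870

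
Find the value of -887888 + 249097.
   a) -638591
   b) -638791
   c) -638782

-887888 + 249097 = -638791
b) -638791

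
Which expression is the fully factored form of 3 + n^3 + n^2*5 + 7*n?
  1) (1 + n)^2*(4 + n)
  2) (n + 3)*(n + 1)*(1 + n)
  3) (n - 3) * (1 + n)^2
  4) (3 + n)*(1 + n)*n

We need to factor 3 + n^3 + n^2*5 + 7*n.
The factored form is (n + 3)*(n + 1)*(1 + n).
2) (n + 3)*(n + 1)*(1 + n)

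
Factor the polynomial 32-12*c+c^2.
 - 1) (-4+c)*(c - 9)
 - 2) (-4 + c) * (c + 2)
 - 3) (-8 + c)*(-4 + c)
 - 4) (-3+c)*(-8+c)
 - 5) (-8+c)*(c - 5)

We need to factor 32-12*c+c^2.
The factored form is (-8 + c)*(-4 + c).
3) (-8 + c)*(-4 + c)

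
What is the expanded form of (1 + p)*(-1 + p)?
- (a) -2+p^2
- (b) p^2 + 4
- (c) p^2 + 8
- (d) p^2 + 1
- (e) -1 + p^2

Expanding (1 + p)*(-1 + p):
= -1 + p^2
e) -1 + p^2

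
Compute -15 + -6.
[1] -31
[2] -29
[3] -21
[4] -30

-15 + -6 = -21
3) -21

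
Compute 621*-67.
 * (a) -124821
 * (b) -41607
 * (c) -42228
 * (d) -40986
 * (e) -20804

621 * -67 = -41607
b) -41607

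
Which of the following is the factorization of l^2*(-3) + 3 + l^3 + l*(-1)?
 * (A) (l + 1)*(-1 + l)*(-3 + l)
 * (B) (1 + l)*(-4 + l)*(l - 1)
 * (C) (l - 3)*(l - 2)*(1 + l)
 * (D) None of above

We need to factor l^2*(-3) + 3 + l^3 + l*(-1).
The factored form is (l + 1)*(-1 + l)*(-3 + l).
A) (l + 1)*(-1 + l)*(-3 + l)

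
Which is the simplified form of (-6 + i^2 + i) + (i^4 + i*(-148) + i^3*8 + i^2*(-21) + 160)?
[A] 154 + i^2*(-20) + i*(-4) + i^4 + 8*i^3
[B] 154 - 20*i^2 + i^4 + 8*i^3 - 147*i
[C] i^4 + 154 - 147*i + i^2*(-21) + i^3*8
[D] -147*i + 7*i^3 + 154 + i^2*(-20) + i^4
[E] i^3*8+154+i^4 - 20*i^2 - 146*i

Adding the polynomials and combining like terms:
(-6 + i^2 + i) + (i^4 + i*(-148) + i^3*8 + i^2*(-21) + 160)
= 154 - 20*i^2 + i^4 + 8*i^3 - 147*i
B) 154 - 20*i^2 + i^4 + 8*i^3 - 147*i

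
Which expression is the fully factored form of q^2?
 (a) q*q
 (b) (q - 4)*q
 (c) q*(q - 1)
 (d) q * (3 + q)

We need to factor q^2.
The factored form is q*q.
a) q*q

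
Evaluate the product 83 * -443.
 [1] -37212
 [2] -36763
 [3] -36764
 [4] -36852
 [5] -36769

83 * -443 = -36769
5) -36769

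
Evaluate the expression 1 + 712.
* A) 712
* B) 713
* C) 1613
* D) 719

1 + 712 = 713
B) 713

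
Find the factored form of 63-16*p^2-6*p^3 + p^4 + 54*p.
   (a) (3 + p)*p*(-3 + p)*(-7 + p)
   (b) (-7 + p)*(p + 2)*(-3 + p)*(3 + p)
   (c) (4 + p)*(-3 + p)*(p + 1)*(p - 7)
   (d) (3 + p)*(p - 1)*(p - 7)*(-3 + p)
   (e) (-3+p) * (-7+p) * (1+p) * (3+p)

We need to factor 63-16*p^2-6*p^3 + p^4 + 54*p.
The factored form is (-3+p) * (-7+p) * (1+p) * (3+p).
e) (-3+p) * (-7+p) * (1+p) * (3+p)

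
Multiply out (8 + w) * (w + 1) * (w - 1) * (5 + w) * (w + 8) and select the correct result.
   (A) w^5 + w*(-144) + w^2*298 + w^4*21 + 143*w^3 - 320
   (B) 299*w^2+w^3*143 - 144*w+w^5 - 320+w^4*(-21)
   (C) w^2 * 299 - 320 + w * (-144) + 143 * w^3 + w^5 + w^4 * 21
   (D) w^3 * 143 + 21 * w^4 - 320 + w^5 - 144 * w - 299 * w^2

Expanding (8 + w) * (w + 1) * (w - 1) * (5 + w) * (w + 8):
= w^2 * 299 - 320 + w * (-144) + 143 * w^3 + w^5 + w^4 * 21
C) w^2 * 299 - 320 + w * (-144) + 143 * w^3 + w^5 + w^4 * 21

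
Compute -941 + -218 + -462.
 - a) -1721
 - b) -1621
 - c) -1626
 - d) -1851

First: -941 + -218 = -1159
Then: -1159 + -462 = -1621
b) -1621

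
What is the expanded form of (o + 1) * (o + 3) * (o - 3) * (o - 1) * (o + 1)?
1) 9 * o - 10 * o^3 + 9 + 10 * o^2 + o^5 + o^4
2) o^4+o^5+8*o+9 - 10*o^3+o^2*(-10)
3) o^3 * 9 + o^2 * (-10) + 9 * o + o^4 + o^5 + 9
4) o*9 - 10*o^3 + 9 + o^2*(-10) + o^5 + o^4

Expanding (o + 1) * (o + 3) * (o - 3) * (o - 1) * (o + 1):
= o*9 - 10*o^3 + 9 + o^2*(-10) + o^5 + o^4
4) o*9 - 10*o^3 + 9 + o^2*(-10) + o^5 + o^4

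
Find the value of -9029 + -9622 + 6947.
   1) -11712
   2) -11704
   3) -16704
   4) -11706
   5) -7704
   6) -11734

First: -9029 + -9622 = -18651
Then: -18651 + 6947 = -11704
2) -11704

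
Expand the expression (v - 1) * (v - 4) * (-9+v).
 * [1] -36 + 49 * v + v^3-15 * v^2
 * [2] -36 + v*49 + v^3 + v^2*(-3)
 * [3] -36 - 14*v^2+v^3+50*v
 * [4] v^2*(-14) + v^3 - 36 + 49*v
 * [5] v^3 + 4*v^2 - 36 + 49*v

Expanding (v - 1) * (v - 4) * (-9+v):
= v^2*(-14) + v^3 - 36 + 49*v
4) v^2*(-14) + v^3 - 36 + 49*v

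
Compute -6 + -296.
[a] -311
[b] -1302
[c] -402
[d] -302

-6 + -296 = -302
d) -302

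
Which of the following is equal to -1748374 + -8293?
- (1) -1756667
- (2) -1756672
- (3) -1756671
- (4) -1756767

-1748374 + -8293 = -1756667
1) -1756667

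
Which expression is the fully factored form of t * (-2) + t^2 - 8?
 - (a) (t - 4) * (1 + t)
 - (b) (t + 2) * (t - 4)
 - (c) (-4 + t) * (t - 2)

We need to factor t * (-2) + t^2 - 8.
The factored form is (t + 2) * (t - 4).
b) (t + 2) * (t - 4)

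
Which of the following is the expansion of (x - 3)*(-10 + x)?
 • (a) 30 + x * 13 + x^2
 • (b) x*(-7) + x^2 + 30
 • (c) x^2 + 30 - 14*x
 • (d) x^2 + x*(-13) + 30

Expanding (x - 3)*(-10 + x):
= x^2 + x*(-13) + 30
d) x^2 + x*(-13) + 30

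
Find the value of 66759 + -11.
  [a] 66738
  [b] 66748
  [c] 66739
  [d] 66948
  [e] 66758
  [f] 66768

66759 + -11 = 66748
b) 66748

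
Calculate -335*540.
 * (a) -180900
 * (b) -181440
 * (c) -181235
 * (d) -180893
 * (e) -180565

-335 * 540 = -180900
a) -180900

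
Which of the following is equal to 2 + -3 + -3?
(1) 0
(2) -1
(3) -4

First: 2 + -3 = -1
Then: -1 + -3 = -4
3) -4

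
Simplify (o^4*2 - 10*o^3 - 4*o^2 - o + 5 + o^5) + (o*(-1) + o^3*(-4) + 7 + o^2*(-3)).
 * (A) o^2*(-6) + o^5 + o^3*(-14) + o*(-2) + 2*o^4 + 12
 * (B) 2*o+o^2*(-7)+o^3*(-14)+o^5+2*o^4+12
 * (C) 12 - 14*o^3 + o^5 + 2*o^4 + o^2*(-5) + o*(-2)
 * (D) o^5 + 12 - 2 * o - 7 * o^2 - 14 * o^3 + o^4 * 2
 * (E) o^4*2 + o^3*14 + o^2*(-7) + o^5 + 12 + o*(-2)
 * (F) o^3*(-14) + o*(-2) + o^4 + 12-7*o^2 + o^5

Adding the polynomials and combining like terms:
(o^4*2 - 10*o^3 - 4*o^2 - o + 5 + o^5) + (o*(-1) + o^3*(-4) + 7 + o^2*(-3))
= o^5 + 12 - 2 * o - 7 * o^2 - 14 * o^3 + o^4 * 2
D) o^5 + 12 - 2 * o - 7 * o^2 - 14 * o^3 + o^4 * 2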